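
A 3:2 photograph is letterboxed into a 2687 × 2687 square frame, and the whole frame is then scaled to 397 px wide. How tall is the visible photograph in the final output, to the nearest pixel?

In the 2687×2687 frame the photograph fills the width: height = 2687 × 2/3 ≈ 1791.33 px.
The frame scales by 397/2687 = 0.1477; 1791.33 × 0.1477 ≈ 264.67 px.

265 px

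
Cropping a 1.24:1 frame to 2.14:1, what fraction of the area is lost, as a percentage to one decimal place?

42.1%

Going from 1.24:1 to 2.14:1 means cutting height while keeping width.
Fraction kept = (1.240)/(2.140) ≈ 57.94%, so 42.06% is lost.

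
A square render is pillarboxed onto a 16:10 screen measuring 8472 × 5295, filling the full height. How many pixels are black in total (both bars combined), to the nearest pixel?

That makes the image 5295.0000 px wide (5295 × 1/1).
Black = 8472 − 5295.0000 = 3177.0000 px.
Across the 5295-px span: 3177.0000 × 5295 ≈ 16822215 px.

16822215 pixels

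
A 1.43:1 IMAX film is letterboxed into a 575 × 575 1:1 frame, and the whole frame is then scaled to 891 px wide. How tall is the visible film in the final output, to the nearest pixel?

623 px

At 575×575 the film is width-limited, so height = 575 / 1.430 ≈ 402.10 px.
The frame scales by 891/575 = 1.5496; 402.10 × 1.5496 ≈ 623.08 px.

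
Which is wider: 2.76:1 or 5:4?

2.76:1

2.76 and 5:4 = 1.25; 2.76 > 1.25.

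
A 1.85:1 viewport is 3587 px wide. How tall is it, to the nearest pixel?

Height = 3587 / 1.850 = 1938.92.

1939 px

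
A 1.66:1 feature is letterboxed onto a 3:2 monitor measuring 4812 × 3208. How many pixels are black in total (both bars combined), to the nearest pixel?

1487894 pixels

1.66:1 (1.660) > 3:2 (1.500), so the feature fills the width.
Content height = 4812 / 1.660 ≈ 2898.7952 px.
3208 − 2898.7952 = 309.2048 px of bars.
Bar area = 309.2048 × 4812 ≈ 1487894 px.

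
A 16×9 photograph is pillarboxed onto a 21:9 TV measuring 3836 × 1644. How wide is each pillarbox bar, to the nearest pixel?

457 px

16×9 is narrower than 21:9, so it spans the full height.
The photograph is 1644 × 16/9 ≈ 2922.67 px wide.
Black = 3836 − 2922.67 = 913.33 px, or 456.67 per bar.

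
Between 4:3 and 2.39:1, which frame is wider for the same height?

4:3 = 1.333 and 2.39; 2.39 > 1.333.

2.39:1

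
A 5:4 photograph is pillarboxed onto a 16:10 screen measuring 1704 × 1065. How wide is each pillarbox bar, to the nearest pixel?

186 px

5:4 (1.250) < 16:10 (1.600), so the photograph fills the height.
That makes the image 1331.25 px wide (1065 × 5/4).
Leftover width: 1704 − 1331.25 = 372.75 px → 186.38 each side.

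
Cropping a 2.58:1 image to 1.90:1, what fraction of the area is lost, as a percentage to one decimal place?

26.4%

The height stays; only width is cut (since 1.90:1 is narrower than 2.58:1).
(1.900)/(2.580) ≈ 0.736 of the area survives, leaving 26.36% discarded.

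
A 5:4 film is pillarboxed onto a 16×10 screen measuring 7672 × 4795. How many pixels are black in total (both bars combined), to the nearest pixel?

Since 1.250 < 1.600, the film is height-limited.
Content width = 4795 × 5/4 ≈ 5993.7500 px.
Black = 7672 − 5993.7500 = 1678.2500 px.
That's 1678.2500 × 4795 ≈ 8047209 black pixels.

8047209 pixels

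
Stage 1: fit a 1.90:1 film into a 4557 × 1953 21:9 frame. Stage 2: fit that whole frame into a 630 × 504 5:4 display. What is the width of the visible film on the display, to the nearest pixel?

First fit — 1.90:1 into 4557×1953 spans the height: 3710.70 × 1953.00.
The 21:9 canvas is width-limited in 630×504, giving 630.00 × 270.00; scale factor 0.1382.
Applying the same ×0.1382: 3710.70 → 513.00.

513 px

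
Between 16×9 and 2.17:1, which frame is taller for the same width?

16×9

16×9 = 1.778 and 2.17; 2.17 > 1.778. The smaller width-to-height ratio is the taller frame.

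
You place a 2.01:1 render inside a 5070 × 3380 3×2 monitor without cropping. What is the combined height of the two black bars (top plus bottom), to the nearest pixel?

858 px

2.01:1 (2.010) > 3×2 (1.500), so the render fills the width.
That makes the image 2522.39 px tall (5070 / 2.010).
Black = 3380 − 2522.39 = 857.61 px.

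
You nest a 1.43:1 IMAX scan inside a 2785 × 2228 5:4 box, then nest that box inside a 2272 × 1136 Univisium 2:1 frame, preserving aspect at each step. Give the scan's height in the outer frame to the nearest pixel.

Inside the 2785×2228 canvas the scan is width-limited at 2785.00 × 1947.55.
Second fit — the 5:4 canvas into 2272×1136 spans the height: 1420.00 × 1136.00 (×0.5099 from 2785×2228).
Applying the same ×0.5099: 1947.55 → 993.01.

993 px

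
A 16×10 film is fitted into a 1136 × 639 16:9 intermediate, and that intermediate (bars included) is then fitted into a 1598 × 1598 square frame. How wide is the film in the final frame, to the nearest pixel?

1438 px

16×10 in 1136×639: fills the height, so the film is 1022.40 × 639.00.
The 16:9 canvas is width-limited in 1598×1598, giving 1598.00 × 898.88; scale factor 1.4067.
The film scales with it: width 1022.40 × 1.4067 ≈ 1438.20.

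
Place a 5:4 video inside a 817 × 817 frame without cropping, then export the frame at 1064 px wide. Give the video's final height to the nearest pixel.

In the 817×817 frame the video fills the width: height = 817 × 4/5 ≈ 653.60 px.
Scaling 817 → 1064 is ×1.3023, so the height becomes 653.60 × 1.3023 ≈ 851.20 px.

851 px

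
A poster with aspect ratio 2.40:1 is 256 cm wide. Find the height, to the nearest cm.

107 cm

Height = 256 / 2.400 = 106.67.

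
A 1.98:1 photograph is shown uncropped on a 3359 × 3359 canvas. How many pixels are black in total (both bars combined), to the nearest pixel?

5584456 pixels

1.98:1 is wider than 1:1, so it spans the full width.
The photograph is 3359 / 1.980 ≈ 1696.4646 px tall.
Black = 3359 − 1696.4646 = 1662.5354 px.
Bar area = 1662.5354 × 3359 ≈ 5584456 px.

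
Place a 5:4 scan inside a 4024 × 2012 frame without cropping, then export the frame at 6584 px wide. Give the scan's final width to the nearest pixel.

4115 px

In the 4024×2012 frame the scan fills the height: width = 2012 × 5/4 ≈ 2515.00 px.
Scaling 4024 → 6584 is ×1.6362, so the width becomes 2515.00 × 1.6362 ≈ 4115.00 px.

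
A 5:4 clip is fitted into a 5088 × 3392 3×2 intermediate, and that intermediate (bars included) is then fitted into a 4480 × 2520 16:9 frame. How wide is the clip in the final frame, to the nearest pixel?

Inside the 5088×3392 canvas the clip is height-limited at 4240.00 × 3392.00.
The 3×2 canvas is height-limited in 4480×2520, giving 3780.00 × 2520.00; scale factor 0.7429.
The clip scales with it: width 4240.00 × 0.7429 ≈ 3150.00.

3150 px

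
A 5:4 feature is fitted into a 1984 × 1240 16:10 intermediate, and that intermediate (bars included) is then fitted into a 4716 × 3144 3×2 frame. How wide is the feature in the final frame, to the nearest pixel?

3684 px

Inside the 1984×1240 canvas the feature is height-limited at 1550.00 × 1240.00.
The 16:10 canvas is width-limited in 4716×3144, giving 4716.00 × 2947.50; scale factor 2.3770.
The feature scales with it: width 1550.00 × 2.3770 ≈ 3684.38.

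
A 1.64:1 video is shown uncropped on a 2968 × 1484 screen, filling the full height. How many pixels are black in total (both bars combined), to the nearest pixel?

792812 pixels

Content width = 1484 × 1.640 ≈ 2433.7600 px.
Black = 2968 − 2433.7600 = 534.2400 px.
That's 534.2400 × 1484 ≈ 792812 black pixels.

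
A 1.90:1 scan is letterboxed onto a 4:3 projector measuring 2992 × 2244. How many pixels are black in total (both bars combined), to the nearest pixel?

1.90:1 (1.900) > 4:3 (1.333), so the scan fills the width.
Content height = 2992 / 1.900 ≈ 1574.7368 px.
Leftover height: 2244 − 1574.7368 = 669.2632 px.
That's 669.2632 × 2992 ≈ 2002435 black pixels.

2002435 pixels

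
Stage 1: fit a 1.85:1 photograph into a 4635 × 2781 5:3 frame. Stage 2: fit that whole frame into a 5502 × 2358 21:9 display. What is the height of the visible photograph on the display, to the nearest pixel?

2124 px

First fit — 1.85:1 into 4635×2781 spans the width: 4635.00 × 2505.41.
Second fit — the 5:3 canvas into 5502×2358 spans the height: 3930.00 × 2358.00 (×0.8479 from 4635×2781).
The photograph scales with it: height 2505.41 × 0.8479 ≈ 2124.32.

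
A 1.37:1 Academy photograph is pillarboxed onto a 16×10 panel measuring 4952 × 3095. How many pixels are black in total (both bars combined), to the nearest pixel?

1.37:1 Academy (1.370) < 16×10 (1.600), so the photograph fills the height.
That makes the image 4240.1500 px wide (3095 × 1.370).
Leftover width: 4952 − 4240.1500 = 711.8500 px.
That's 711.8500 × 3095 ≈ 2203176 black pixels.

2203176 pixels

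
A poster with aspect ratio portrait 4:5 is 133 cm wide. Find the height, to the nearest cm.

166 cm

At portrait 4:5, 133 × 5/4 ≈ 166.25.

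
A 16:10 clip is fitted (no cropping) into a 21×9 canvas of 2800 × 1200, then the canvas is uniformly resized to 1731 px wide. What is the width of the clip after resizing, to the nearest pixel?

At 2800×1200 the clip is height-limited, so width = 1200 × 16/10 ≈ 1920.00 px.
Resizing to 1731 px wide multiplies everything by 0.6182: 1920.00 → 1186.97 px.

1187 px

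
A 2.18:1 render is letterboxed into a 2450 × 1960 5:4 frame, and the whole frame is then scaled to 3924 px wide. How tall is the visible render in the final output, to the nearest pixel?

Fitted into 2450×1960, the render spans the width; its height is 2450 / 2.180 ≈ 1123.85 px.
The frame scales by 3924/2450 = 1.6016; 1123.85 × 1.6016 ≈ 1800.00 px.

1800 px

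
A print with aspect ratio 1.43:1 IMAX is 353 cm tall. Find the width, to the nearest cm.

Width = 353 × 1.430 = 504.79.

505 cm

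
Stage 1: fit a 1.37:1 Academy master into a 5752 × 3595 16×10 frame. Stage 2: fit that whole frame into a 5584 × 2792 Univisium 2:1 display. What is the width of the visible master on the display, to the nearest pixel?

3825 px

1.37:1 Academy in 5752×3595: fills the height, so the master is 4925.15 × 3595.00.
16×10 in 5584×2792: fills the height, so the intermediate becomes 4467.20 × 2792.00 — a scale of ×0.7766.
The master scales with it: width 4925.15 × 0.7766 ≈ 3825.04.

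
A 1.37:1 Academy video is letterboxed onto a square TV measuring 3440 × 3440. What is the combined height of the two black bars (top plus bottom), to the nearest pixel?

1.37:1 Academy (1.370) > square (1.000), so the video fills the width.
Content height = 3440 / 1.370 ≈ 2510.95 px.
Black = 3440 − 2510.95 = 929.05 px.

929 px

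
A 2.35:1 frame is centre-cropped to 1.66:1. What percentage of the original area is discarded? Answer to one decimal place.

Going from 2.35:1 to 1.66:1 means cutting width while keeping height.
Area ratio = (1.660)/(2.350) = 70.64%; the remaining 29.36% is cropped out.

29.4%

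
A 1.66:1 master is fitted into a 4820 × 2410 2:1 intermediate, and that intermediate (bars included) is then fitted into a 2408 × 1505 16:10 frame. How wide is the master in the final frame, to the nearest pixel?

First fit — 1.66:1 into 4820×2410 spans the height: 4000.60 × 2410.00.
Second fit — the 2:1 canvas into 2408×1505 spans the width: 2408.00 × 1204.00 (×0.4996 from 4820×2410).
The master scales with it: width 4000.60 × 0.4996 ≈ 1998.64.

1999 px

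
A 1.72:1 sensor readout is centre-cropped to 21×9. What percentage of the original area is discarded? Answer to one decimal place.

21×9 is wider than 1.72:1, so the crop keeps the full width and trims the height.
(1.720)/(2.333) ≈ 0.737 of the area survives, leaving 26.29% discarded.

26.3%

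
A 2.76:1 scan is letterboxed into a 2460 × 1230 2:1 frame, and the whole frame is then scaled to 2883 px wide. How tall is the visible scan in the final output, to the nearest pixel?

1045 px

In the 2460×1230 frame the scan fills the width: height = 2460 / 2.760 ≈ 891.30 px.
The frame scales by 2883/2460 = 1.1720; 891.30 × 1.1720 ≈ 1044.57 px.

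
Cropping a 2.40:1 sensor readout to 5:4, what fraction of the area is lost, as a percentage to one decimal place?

The height stays; only width is cut (since 5:4 is narrower than 2.40:1).
Area ratio = (1.250)/(2.400) = 52.08%; the remaining 47.92% is cropped out.

47.9%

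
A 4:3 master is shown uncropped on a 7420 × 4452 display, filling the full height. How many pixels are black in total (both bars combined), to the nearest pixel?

That makes the image 5936.0000 px wide (4452 × 4/3).
Leftover width: 7420 − 5936.0000 = 1484.0000 px.
Bar area = 1484.0000 × 4452 ≈ 6606768 px.

6606768 pixels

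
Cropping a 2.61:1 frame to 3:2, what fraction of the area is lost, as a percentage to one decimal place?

3:2 is narrower than 2.61:1, so the crop keeps the full height and trims the width.
(1.500)/(2.610) ≈ 0.575 of the area survives, leaving 42.53% discarded.

42.5%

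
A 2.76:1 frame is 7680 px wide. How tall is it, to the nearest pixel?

2783 px

Height = 7680 / 2.760 = 2782.61.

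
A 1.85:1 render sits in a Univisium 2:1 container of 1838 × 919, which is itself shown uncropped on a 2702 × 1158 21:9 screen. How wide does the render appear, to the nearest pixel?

Inside the 1838×919 canvas the render is height-limited at 1700.15 × 919.00.
Second fit — the Univisium 2:1 canvas into 2702×1158 spans the height: 2316.00 × 1158.00 (×1.2601 from 1838×919).
So the render's width is 1700.15 × 1.2601 ≈ 2142.30.

2142 px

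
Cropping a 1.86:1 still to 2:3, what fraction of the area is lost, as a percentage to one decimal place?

64.2%

2:3 is narrower than 1.86:1, so the crop keeps the full height and trims the width.
Area ratio = (0.667)/(1.860) = 35.84%; the remaining 64.16% is cropped out.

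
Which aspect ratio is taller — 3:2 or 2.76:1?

3:2 = 1.5 and 2.76; 2.76 > 1.5. The smaller width-to-height ratio is the taller frame.

3:2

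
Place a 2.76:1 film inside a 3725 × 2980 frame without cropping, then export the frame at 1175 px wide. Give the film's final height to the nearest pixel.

426 px

Fitted into 3725×2980, the film spans the width; its height is 3725 / 2.760 ≈ 1349.64 px.
The frame scales by 1175/3725 = 0.3154; 1349.64 × 0.3154 ≈ 425.72 px.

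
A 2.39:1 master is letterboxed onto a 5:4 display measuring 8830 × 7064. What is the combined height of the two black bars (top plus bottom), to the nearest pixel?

Since 2.390 > 1.250, the master is width-limited.
That makes the image 3694.56 px tall (8830 / 2.390).
Leftover height: 7064 − 3694.56 = 3369.44 px.

3369 px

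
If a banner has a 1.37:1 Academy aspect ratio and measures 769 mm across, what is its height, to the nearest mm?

769 / 1.370 = 561.31.

561 mm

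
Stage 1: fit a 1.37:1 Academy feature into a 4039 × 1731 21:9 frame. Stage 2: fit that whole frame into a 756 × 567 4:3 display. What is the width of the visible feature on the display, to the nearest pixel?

444 px

1.37:1 Academy in 4039×1731: fills the height, so the feature is 2371.47 × 1731.00.
21:9 in 756×567: fills the width, so the intermediate becomes 756.00 × 324.00 — a scale of ×0.1872.
The feature scales with it: width 2371.47 × 0.1872 ≈ 443.88.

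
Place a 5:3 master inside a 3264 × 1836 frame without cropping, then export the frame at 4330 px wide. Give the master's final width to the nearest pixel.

4059 px

In the 3264×1836 frame the master fills the height: width = 1836 × 5/3 ≈ 3060.00 px.
Scaling 3264 → 4330 is ×1.3266, so the width becomes 3060.00 × 1.3266 ≈ 4059.38 px.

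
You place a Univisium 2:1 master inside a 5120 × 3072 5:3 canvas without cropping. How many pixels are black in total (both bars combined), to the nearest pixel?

Since 2.000 > 1.667, the master is width-limited.
Content height = 5120 × 1/2 ≈ 2560.0000 px.
Black = 3072 − 2560.0000 = 512.0000 px.
Across the 5120-px span: 512.0000 × 5120 ≈ 2621440 px.

2621440 pixels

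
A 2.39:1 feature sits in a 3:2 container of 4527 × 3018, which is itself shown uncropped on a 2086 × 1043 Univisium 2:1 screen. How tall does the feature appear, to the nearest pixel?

655 px

First fit — 2.39:1 into 4527×3018 spans the width: 4527.00 × 1894.14.
Second fit — the 3:2 canvas into 2086×1043 spans the height: 1564.50 × 1043.00 (×0.3456 from 4527×3018).
The feature scales with it: height 1894.14 × 0.3456 ≈ 654.60.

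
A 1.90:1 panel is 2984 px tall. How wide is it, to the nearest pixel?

5670 px

Width = 2984 × 1.900 = 5669.60.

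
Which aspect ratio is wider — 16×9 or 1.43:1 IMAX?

16×9 = 1.778 and 1.43; 1.778 > 1.43.

16×9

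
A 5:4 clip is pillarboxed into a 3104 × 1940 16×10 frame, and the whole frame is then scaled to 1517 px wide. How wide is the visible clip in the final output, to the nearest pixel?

Fitted into 3104×1940, the clip spans the height; its width is 1940 × 5/4 ≈ 2425.00 px.
The frame scales by 1517/3104 = 0.4887; 2425.00 × 0.4887 ≈ 1185.16 px.

1185 px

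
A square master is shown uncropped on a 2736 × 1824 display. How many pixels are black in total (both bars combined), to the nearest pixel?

Since 1.000 < 1.500, the master is height-limited.
Content width = 1824 × 1/1 ≈ 1824.0000 px.
2736 − 1824.0000 = 912.0000 px of bars.
Bar area = 912.0000 × 1824 ≈ 1663488 px.

1663488 pixels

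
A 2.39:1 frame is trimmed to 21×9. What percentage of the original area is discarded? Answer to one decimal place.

21×9 is narrower than 2.39:1, so the crop keeps the full height and trims the width.
Area ratio = (2.333)/(2.390) = 97.63%; the remaining 2.37% is cropped out.

2.4%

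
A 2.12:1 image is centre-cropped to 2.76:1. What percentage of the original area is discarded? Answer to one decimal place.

23.2%

Going from 2.12:1 to 2.76:1 means cutting height while keeping width.
(2.120)/(2.760) ≈ 0.768 of the area survives, leaving 23.19% discarded.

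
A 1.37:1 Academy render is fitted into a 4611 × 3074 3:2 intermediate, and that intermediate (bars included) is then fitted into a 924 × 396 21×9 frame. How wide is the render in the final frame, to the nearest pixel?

543 px

First fit — 1.37:1 Academy into 4611×3074 spans the height: 4211.38 × 3074.00.
Second fit — the 3:2 canvas into 924×396 spans the height: 594.00 × 396.00 (×0.1288 from 4611×3074).
The render scales with it: width 4211.38 × 0.1288 ≈ 542.52.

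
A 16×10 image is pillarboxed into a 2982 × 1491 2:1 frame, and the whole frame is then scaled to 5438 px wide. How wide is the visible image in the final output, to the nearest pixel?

Fitted into 2982×1491, the image spans the height; its width is 1491 × 16/10 ≈ 2385.60 px.
Scaling 2982 → 5438 is ×1.8236, so the width becomes 2385.60 × 1.8236 ≈ 4350.40 px.

4350 px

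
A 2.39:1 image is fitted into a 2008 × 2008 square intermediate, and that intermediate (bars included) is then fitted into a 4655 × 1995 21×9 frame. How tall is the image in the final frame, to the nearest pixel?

835 px

First fit — 2.39:1 into 2008×2008 spans the width: 2008.00 × 840.17.
The square canvas is height-limited in 4655×1995, giving 1995.00 × 1995.00; scale factor 0.9935.
Applying the same ×0.9935: 840.17 → 834.73.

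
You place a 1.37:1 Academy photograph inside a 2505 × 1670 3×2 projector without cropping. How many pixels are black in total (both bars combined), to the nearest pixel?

Since 1.370 < 1.500, the photograph is height-limited.
Content width = 1670 × 1.370 ≈ 2287.9000 px.
Leftover width: 2505 − 2287.9000 = 217.1000 px.
Bar area = 217.1000 × 1670 ≈ 362557 px.

362557 pixels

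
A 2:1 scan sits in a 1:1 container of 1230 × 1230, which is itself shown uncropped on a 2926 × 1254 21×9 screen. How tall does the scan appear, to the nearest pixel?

Inside the 1230×1230 canvas the scan is width-limited at 1230.00 × 615.00.
Second fit — the 1:1 canvas into 2926×1254 spans the height: 1254.00 × 1254.00 (×1.0195 from 1230×1230).
The scan scales with it: height 615.00 × 1.0195 ≈ 627.00.

627 px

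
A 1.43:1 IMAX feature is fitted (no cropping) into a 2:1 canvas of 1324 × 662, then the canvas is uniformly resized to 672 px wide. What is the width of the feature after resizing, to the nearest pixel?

At 1324×662 the feature is height-limited, so width = 662 × 1.430 ≈ 946.66 px.
Scaling 1324 → 672 is ×0.5076, so the width becomes 946.66 × 0.5076 ≈ 480.48 px.

480 px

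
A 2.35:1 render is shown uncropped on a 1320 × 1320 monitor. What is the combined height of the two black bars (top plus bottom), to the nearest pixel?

758 px

2.35:1 (2.350) > 1:1 (1.000), so the render fills the width.
That makes the image 561.70 px tall (1320 / 2.350).
Black = 1320 − 561.70 = 758.30 px.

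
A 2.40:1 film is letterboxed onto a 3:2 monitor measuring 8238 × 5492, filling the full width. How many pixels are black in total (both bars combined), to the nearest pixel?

The film is 8238 / 2.400 ≈ 3432.5000 px tall.
Black = 5492 − 3432.5000 = 2059.5000 px.
Bar area = 2059.5000 × 8238 ≈ 16966161 px.

16966161 pixels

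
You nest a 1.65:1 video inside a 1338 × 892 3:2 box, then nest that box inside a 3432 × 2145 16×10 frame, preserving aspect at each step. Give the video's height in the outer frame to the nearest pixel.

Inside the 1338×892 canvas the video is width-limited at 1338.00 × 810.91.
3:2 in 3432×2145: fills the height, so the intermediate becomes 3217.50 × 2145.00 — a scale of ×2.4047.
Applying the same ×2.4047: 810.91 → 1950.00.

1950 px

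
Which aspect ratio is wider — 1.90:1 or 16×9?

1.9 and 16×9 = 1.778; 1.9 > 1.778.

1.90:1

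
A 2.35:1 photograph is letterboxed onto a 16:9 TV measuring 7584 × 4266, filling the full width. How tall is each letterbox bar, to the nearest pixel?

519 px

That makes the image 3227.23 px tall (7584 / 2.350).
Leftover height: 4266 − 3227.23 = 1038.77 px → 519.38 each side.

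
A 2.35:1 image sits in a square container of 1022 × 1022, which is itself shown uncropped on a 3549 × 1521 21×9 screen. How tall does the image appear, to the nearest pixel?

First fit — 2.35:1 into 1022×1022 spans the width: 1022.00 × 434.89.
The square canvas is height-limited in 3549×1521, giving 1521.00 × 1521.00; scale factor 1.4883.
So the image's height is 434.89 × 1.4883 ≈ 647.23.

647 px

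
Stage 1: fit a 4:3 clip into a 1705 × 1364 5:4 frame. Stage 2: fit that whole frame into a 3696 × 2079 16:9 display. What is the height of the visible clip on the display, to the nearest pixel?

1949 px

Inside the 1705×1364 canvas the clip is width-limited at 1705.00 × 1278.75.
The 5:4 canvas is height-limited in 3696×2079, giving 2598.75 × 2079.00; scale factor 1.5242.
So the clip's height is 1278.75 × 1.5242 ≈ 1949.06.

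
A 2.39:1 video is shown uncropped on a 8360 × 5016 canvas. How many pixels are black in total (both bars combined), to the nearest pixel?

12691250 pixels

2.39:1 is wider than 5:3, so it spans the full width.
The video is 8360 / 2.390 ≈ 3497.9079 px tall.
5016 − 3497.9079 = 1518.0921 px of bars.
Across the 8360-px span: 1518.0921 × 8360 ≈ 12691250 px.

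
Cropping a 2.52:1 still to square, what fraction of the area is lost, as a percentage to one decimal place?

The height stays; only width is cut (since square is narrower than 2.52:1).
Area ratio = (1.000)/(2.520) = 39.68%; the remaining 60.32% is cropped out.

60.3%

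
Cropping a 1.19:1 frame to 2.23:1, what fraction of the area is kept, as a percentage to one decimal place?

53.4%

2.23:1 is wider than 1.19:1, so the crop keeps the full width and trims the height.
Area ratio = (1.190)/(2.230) = 53.36% retained.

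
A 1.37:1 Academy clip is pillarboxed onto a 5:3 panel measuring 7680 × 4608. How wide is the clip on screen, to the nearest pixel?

Since 1.370 < 1.667, the clip is height-limited.
That makes the image 6312.96 px wide (4608 × 1.370).

6313 px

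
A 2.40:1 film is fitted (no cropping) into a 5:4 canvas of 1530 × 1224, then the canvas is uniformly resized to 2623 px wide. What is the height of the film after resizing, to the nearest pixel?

Fitted into 1530×1224, the film spans the width; its height is 1530 / 2.400 ≈ 637.50 px.
The frame scales by 2623/1530 = 1.7144; 637.50 × 1.7144 ≈ 1092.92 px.

1093 px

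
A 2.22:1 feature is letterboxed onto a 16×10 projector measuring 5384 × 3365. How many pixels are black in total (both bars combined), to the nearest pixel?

2.22:1 (2.220) > 16×10 (1.600), so the feature fills the width.
Content height = 5384 / 2.220 ≈ 2425.2252 px.
Leftover height: 3365 − 2425.2252 = 939.7748 px.
That's 939.7748 × 5384 ≈ 5059747 black pixels.

5059747 pixels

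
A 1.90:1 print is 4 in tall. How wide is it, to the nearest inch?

8 in

4 × 1.900 = 7.60.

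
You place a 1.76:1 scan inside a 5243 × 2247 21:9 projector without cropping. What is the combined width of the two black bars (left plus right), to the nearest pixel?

1.76:1 (1.760) < 21:9 (2.333), so the scan fills the height.
Content width = 2247 × 1.760 ≈ 3954.72 px.
Black = 5243 − 3954.72 = 1288.28 px.

1288 px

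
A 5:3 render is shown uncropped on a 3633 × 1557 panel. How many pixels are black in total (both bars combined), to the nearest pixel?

5:3 (1.667) < 21:9 (2.333), so the render fills the height.
Content width = 1557 × 5/3 ≈ 2595.0000 px.
Leftover width: 3633 − 2595.0000 = 1038.0000 px.
Across the 1557-px span: 1038.0000 × 1557 ≈ 1616166 px.

1616166 pixels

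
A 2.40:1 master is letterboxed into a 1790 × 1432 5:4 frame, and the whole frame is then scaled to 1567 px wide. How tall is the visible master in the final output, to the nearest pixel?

653 px

In the 1790×1432 frame the master fills the width: height = 1790 / 2.400 ≈ 745.83 px.
Scaling 1790 → 1567 is ×0.8754, so the height becomes 745.83 × 0.8754 ≈ 652.92 px.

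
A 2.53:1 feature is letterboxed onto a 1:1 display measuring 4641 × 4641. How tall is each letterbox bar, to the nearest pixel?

Since 2.530 > 1.000, the feature is width-limited.
Content height = 4641 / 2.530 ≈ 1834.39 px.
Black = 4641 − 1834.39 = 2806.61 px, or 1403.31 per bar.

1403 px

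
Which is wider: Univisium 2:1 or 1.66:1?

Univisium 2:1

Univisium 2:1 = 2 and 1.66; 2 > 1.66.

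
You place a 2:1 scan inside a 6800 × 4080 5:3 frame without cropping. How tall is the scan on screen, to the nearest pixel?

3400 px

2:1 is wider than 5:3, so it spans the full width.
That makes the image 3400.00 px tall (6800 × 1/2).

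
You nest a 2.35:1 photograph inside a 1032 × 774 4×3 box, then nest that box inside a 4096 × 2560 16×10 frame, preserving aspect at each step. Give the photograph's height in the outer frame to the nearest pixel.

First fit — 2.35:1 into 1032×774 spans the width: 1032.00 × 439.15.
4×3 in 4096×2560: fills the height, so the intermediate becomes 3413.33 × 2560.00 — a scale of ×3.3075.
So the photograph's height is 439.15 × 3.3075 ≈ 1452.48.

1452 px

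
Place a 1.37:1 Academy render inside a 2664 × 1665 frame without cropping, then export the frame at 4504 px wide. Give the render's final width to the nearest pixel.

3857 px

Fitted into 2664×1665, the render spans the height; its width is 1665 × 1.370 ≈ 2281.05 px.
The frame scales by 4504/2664 = 1.6907; 2281.05 × 1.6907 ≈ 3856.55 px.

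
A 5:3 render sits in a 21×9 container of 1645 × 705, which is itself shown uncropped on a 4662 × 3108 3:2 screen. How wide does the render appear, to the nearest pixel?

3330 px

5:3 in 1645×705: fills the height, so the render is 1175.00 × 705.00.
21×9 in 4662×3108: fills the width, so the intermediate becomes 4662.00 × 1998.00 — a scale of ×2.8340.
So the render's width is 1175.00 × 2.8340 ≈ 3330.00.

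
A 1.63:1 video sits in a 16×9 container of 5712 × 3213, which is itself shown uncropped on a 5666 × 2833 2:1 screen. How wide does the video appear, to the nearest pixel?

4618 px

First fit — 1.63:1 into 5712×3213 spans the height: 5237.19 × 3213.00.
16×9 in 5666×2833: fills the height, so the intermediate becomes 5036.44 × 2833.00 — a scale of ×0.8817.
The video scales with it: width 5237.19 × 0.8817 ≈ 4617.79.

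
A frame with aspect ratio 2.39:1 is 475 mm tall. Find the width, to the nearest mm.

475 × 2.390 = 1135.25.

1135 mm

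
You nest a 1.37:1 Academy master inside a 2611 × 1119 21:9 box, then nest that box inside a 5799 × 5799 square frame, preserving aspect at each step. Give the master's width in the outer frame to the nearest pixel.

3405 px

1.37:1 Academy in 2611×1119: fills the height, so the master is 1533.03 × 1119.00.
Second fit — the 21:9 canvas into 5799×5799 spans the width: 5799.00 × 2485.29 (×2.2210 from 2611×1119).
So the master's width is 1533.03 × 2.2210 ≈ 3404.84.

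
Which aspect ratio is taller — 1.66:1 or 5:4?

5:4

1.66 and 5:4 = 1.25; 1.66 > 1.25. The smaller width-to-height ratio is the taller frame.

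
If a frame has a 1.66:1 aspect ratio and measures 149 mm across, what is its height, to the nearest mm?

149 / 1.660 = 89.76.

90 mm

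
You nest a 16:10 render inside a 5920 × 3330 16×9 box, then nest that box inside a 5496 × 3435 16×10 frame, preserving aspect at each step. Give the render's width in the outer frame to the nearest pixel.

4946 px

Inside the 5920×3330 canvas the render is height-limited at 5328.00 × 3330.00.
The 16×9 canvas is width-limited in 5496×3435, giving 5496.00 × 3091.50; scale factor 0.9284.
Applying the same ×0.9284: 5328.00 → 4946.40.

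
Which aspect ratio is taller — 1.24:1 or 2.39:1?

1.24 and 2.39; 2.39 > 1.24. The smaller width-to-height ratio is the taller frame.

1.24:1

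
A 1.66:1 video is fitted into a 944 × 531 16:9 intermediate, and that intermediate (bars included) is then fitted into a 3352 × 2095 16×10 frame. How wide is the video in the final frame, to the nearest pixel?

3130 px

First fit — 1.66:1 into 944×531 spans the height: 881.46 × 531.00.
The 16:9 canvas is width-limited in 3352×2095, giving 3352.00 × 1885.50; scale factor 3.5508.
The video scales with it: width 881.46 × 3.5508 ≈ 3129.93.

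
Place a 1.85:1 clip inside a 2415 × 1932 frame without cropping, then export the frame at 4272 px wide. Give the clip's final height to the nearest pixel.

At 2415×1932 the clip is width-limited, so height = 2415 / 1.850 ≈ 1305.41 px.
Scaling 2415 → 4272 is ×1.7689, so the height becomes 1305.41 × 1.7689 ≈ 2309.19 px.

2309 px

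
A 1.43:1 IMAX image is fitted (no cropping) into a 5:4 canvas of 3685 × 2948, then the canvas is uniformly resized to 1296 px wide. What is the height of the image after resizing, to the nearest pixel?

Fitted into 3685×2948, the image spans the width; its height is 3685 / 1.430 ≈ 2576.92 px.
The frame scales by 1296/3685 = 0.3517; 2576.92 × 0.3517 ≈ 906.29 px.

906 px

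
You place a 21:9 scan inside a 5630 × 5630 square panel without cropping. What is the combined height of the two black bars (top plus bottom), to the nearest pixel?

21:9 (2.333) > square (1.000), so the scan fills the width.
That makes the image 2412.86 px tall (5630 × 9/21).
5630 − 2412.86 = 3217.14 px of bars.

3217 px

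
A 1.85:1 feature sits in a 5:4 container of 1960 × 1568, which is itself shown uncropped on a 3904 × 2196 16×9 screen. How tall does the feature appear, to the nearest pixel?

1484 px

1.85:1 in 1960×1568: fills the width, so the feature is 1960.00 × 1059.46.
5:4 in 3904×2196: fills the height, so the intermediate becomes 2745.00 × 2196.00 — a scale of ×1.4005.
Applying the same ×1.4005: 1059.46 → 1483.78.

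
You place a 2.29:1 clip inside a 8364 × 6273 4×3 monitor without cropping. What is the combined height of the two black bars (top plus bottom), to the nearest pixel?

Since 2.290 > 1.333, the clip is width-limited.
Content height = 8364 / 2.290 ≈ 3652.40 px.
6273 − 3652.40 = 2620.60 px of bars.

2621 px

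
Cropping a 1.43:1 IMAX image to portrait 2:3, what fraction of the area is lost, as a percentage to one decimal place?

53.4%

Going from 1.43:1 IMAX to portrait 2:3 means cutting width while keeping height.
Area ratio = (0.667)/(1.430) = 46.62%; the remaining 53.38% is cropped out.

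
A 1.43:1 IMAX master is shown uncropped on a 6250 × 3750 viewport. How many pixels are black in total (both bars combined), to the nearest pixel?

Since 1.430 < 1.667, the master is height-limited.
The master is 3750 × 1.430 ≈ 5362.5000 px wide.
Leftover width: 6250 − 5362.5000 = 887.5000 px.
Bar area = 887.5000 × 3750 ≈ 3328125 px.

3328125 pixels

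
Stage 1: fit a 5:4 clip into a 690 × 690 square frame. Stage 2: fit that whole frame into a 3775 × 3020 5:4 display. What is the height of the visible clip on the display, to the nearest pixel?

2416 px

First fit — 5:4 into 690×690 spans the width: 690.00 × 552.00.
square in 3775×3020: fills the height, so the intermediate becomes 3020.00 × 3020.00 — a scale of ×4.3768.
The clip scales with it: height 552.00 × 4.3768 ≈ 2416.00.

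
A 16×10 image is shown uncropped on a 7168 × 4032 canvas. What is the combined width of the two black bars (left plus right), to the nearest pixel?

Since 1.600 < 1.778, the image is height-limited.
Content width = 4032 × 16/10 ≈ 6451.20 px.
Leftover width: 7168 − 6451.20 = 716.80 px.

717 px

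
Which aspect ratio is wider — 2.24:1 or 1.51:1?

2.24 and 1.51; 2.24 > 1.51.

2.24:1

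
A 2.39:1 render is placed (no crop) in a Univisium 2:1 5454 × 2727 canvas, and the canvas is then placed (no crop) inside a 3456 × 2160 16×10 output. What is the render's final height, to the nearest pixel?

First fit — 2.39:1 into 5454×2727 spans the width: 5454.00 × 2282.01.
Second fit — the Univisium 2:1 canvas into 3456×2160 spans the width: 3456.00 × 1728.00 (×0.6337 from 5454×2727).
Applying the same ×0.6337: 2282.01 → 1446.03.

1446 px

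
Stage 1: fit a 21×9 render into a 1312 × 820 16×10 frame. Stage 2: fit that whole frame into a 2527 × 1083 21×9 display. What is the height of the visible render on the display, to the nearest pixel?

743 px

21×9 in 1312×820: fills the width, so the render is 1312.00 × 562.29.
16×10 in 2527×1083: fills the height, so the intermediate becomes 1732.80 × 1083.00 — a scale of ×1.3207.
Applying the same ×1.3207: 562.29 → 742.63.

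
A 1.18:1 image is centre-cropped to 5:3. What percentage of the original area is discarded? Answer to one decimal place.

29.2%

5:3 is wider than 1.18:1, so the crop keeps the full width and trims the height.
(1.180)/(1.667) ≈ 0.708 of the area survives, leaving 29.20% discarded.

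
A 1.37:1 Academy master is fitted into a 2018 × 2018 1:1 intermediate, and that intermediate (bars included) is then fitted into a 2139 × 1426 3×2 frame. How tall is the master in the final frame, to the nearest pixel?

Inside the 2018×2018 canvas the master is width-limited at 2018.00 × 1472.99.
Second fit — the 1:1 canvas into 2139×1426 spans the height: 1426.00 × 1426.00 (×0.7066 from 2018×2018).
So the master's height is 1472.99 × 0.7066 ≈ 1040.88.

1041 px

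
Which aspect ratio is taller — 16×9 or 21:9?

16×9 = 1.778 and 21:9 = 2.333; 2.333 > 1.778. The smaller width-to-height ratio is the taller frame.

16×9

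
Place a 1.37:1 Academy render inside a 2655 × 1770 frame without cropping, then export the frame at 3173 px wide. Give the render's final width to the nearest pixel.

Fitted into 2655×1770, the render spans the height; its width is 1770 × 1.370 ≈ 2424.90 px.
The frame scales by 3173/2655 = 1.1951; 2424.90 × 1.1951 ≈ 2898.01 px.

2898 px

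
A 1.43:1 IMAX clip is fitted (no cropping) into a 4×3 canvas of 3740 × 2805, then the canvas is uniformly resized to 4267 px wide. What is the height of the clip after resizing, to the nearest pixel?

2984 px

Fitted into 3740×2805, the clip spans the width; its height is 3740 / 1.430 ≈ 2615.38 px.
Scaling 3740 → 4267 is ×1.1409, so the height becomes 2615.38 × 1.1409 ≈ 2983.92 px.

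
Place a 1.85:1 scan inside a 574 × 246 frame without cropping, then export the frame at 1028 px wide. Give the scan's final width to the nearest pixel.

At 574×246 the scan is height-limited, so width = 246 × 1.850 ≈ 455.10 px.
The frame scales by 1028/574 = 1.7909; 455.10 × 1.7909 ≈ 815.06 px.

815 px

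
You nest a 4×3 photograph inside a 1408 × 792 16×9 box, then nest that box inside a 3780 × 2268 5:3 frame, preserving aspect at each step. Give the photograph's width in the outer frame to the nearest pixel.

Inside the 1408×792 canvas the photograph is height-limited at 1056.00 × 792.00.
The 16×9 canvas is width-limited in 3780×2268, giving 3780.00 × 2126.25; scale factor 2.6847.
The photograph scales with it: width 1056.00 × 2.6847 ≈ 2835.00.

2835 px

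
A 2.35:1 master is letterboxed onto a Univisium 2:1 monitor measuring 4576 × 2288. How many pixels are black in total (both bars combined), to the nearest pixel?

2.35:1 (2.350) > Univisium 2:1 (2.000), so the master fills the width.
That makes the image 1947.2340 px tall (4576 / 2.350).
2288 − 1947.2340 = 340.7660 px of bars.
That's 340.7660 × 4576 ≈ 1559345 black pixels.

1559345 pixels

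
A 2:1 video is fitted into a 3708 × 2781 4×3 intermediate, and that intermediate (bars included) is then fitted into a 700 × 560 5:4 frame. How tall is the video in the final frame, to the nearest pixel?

350 px

Inside the 3708×2781 canvas the video is width-limited at 3708.00 × 1854.00.
4×3 in 700×560: fills the width, so the intermediate becomes 700.00 × 525.00 — a scale of ×0.1888.
The video scales with it: height 1854.00 × 0.1888 ≈ 350.00.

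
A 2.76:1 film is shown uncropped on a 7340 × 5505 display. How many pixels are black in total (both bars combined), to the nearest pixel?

2.76:1 is wider than 4×3, so it spans the full width.
The film is 7340 / 2.760 ≈ 2659.4203 px tall.
Black = 5505 − 2659.4203 = 2845.5797 px.
That's 2845.5797 × 7340 ≈ 20886555 black pixels.

20886555 pixels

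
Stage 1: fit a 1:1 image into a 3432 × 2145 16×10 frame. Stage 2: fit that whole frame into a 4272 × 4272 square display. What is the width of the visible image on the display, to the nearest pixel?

2670 px

Inside the 3432×2145 canvas the image is height-limited at 2145.00 × 2145.00.
16×10 in 4272×4272: fills the width, so the intermediate becomes 4272.00 × 2670.00 — a scale of ×1.2448.
Applying the same ×1.2448: 2145.00 → 2670.00.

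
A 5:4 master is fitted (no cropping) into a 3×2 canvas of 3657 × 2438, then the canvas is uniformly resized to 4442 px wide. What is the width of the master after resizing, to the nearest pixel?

3702 px

Fitted into 3657×2438, the master spans the height; its width is 2438 × 5/4 ≈ 3047.50 px.
Scaling 3657 → 4442 is ×1.2147, so the width becomes 3047.50 × 1.2147 ≈ 3701.67 px.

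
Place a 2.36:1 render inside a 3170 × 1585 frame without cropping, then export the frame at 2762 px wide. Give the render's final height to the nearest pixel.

Fitted into 3170×1585, the render spans the width; its height is 3170 / 2.360 ≈ 1343.22 px.
Scaling 3170 → 2762 is ×0.8713, so the height becomes 1343.22 × 0.8713 ≈ 1170.34 px.

1170 px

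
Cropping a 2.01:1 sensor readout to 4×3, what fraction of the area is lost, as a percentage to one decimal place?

33.7%

Going from 2.01:1 to 4×3 means cutting width while keeping height.
Area ratio = (1.333)/(2.010) = 66.33%; the remaining 33.67% is cropped out.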